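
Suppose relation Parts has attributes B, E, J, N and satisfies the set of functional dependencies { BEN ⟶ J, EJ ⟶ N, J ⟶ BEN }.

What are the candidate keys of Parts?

{J}, {B, E, N}

{J}⁺: J→BEN adds B, E, N → {B, E, J, N}.
{B, E, N}⁺: BEN→J adds J → {B, E, J, N}. Minimal: {E, N}⁺ = {E, N}; {B, N}⁺ = {B, N}; {B, E}⁺ = {B, E} — none reach the full schema.
Any other superkey contains one of these as a subset, so there are no further candidate keys.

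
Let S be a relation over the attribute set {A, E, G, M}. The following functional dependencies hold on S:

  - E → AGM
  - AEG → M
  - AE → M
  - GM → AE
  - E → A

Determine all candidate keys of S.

{E}, {G, M}

{E}⁺: E→AGM adds A, G, M → {A, E, G, M}.
{G, M}⁺: GM→AE adds A, E → {A, E, G, M}. Minimal: {M}⁺ = {M}; {G}⁺ = {G} — none reach the full schema.
Any other superkey contains one of these as a subset, so there are no further candidate keys.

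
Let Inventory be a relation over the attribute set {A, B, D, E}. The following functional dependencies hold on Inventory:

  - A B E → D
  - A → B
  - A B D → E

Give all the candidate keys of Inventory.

{A, D}⁺: A→B adds B; ABD→E adds E → {A, B, D, E}. Minimal: {D}⁺ = {D}; {A}⁺ = {A, B} — none reach the full schema.
{A, E}⁺: A→B adds B; ABE→D adds D → {A, B, D, E}. Minimal: {E}⁺ = {E}; {A}⁺ = {A, B} — none reach the full schema.

AD, AE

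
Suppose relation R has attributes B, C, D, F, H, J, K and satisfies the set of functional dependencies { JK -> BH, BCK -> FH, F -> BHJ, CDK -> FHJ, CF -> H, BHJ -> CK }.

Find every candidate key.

(D, F), (C, D, K), (D, J, K), (B, D, H, J)

Attribute D never appears on the right-hand side of any dependency, so D must belong to every candidate key.
{D}⁺ = {D}, which is not all of the schema, so we must add further attributes.
{D, F}⁺: F→BHJ adds B, H, J; BHJ→CK adds C, K → {B, C, D, F, H, J, K}. Minimal: {F}⁺ = {B, C, F, H, J, K}; {D}⁺ = {D} — none reach the full schema.
{C, D, K}⁺: CDK→FHJ adds F, H, J; JK→BH adds B → {B, C, D, F, H, J, K}. Minimal: {D, K}⁺ = {D, K}; {C, K}⁺ = {C, K}; {C, D}⁺ = {C, D} — none reach the full schema.
{D, J, K}⁺: JK→BH adds B, H; BHJ→CK adds C; BCK→FH adds F → {B, C, D, F, H, J, K}. Minimal: {J, K}⁺ = {B, C, F, H, J, K}; {D, K}⁺ = {D, K}; {D, J}⁺ = {D, J} — none reach the full schema.
{B, D, H, J}⁺: BHJ→CK adds C, K; BCK→FH adds F → {B, C, D, F, H, J, K}. Minimal: {D, H, J}⁺ = {D, H, J}; {B, H, J}⁺ = {B, C, F, H, J, K}; {B, D, J}⁺ = {B, D, J}; … — none reach the full schema.
Any other superkey contains one of these as a subset, so there are no further candidate keys.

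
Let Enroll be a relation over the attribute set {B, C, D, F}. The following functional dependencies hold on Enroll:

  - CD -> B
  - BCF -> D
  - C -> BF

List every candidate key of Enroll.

Attribute C never appears on the right-hand side of any dependency, so C must belong to every candidate key.
{C}⁺ = {B, C, D, F}, which is all of the schema, so {C} is the only candidate key.

{C}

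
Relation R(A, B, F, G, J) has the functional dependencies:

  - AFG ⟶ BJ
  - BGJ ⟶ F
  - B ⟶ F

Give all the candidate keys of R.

{A, B, G}, {A, F, G}

Attributes A, G never appear on any right-hand side, so every candidate key must contain {A, G}.
{A, G}⁺ = {A, G}, which is not all of the schema, so we must add further attributes.
{A, B, G}⁺: B→F adds F; AFG→BJ adds J → {A, B, F, G, J}.
{A, F, G}⁺: AFG→BJ adds B, J → {A, B, F, G, J}.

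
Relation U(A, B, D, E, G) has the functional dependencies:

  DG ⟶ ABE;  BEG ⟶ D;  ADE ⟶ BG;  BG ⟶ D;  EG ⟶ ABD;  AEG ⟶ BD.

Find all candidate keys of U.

{B, G}, {D, G}, {E, G}, {A, D, E}

{B, G}⁺: BG→D adds D; DG→ABE adds A, E → {A, B, D, E, G}. Minimal: {G}⁺ = {G}; {B}⁺ = {B} — none reach the full schema.
{D, G}⁺: DG→ABE adds A, B, E → {A, B, D, E, G}. Minimal: {G}⁺ = {G}; {D}⁺ = {D} — none reach the full schema.
{E, G}⁺: EG→ABD adds A, B, D → {A, B, D, E, G}. Minimal: {G}⁺ = {G}; {E}⁺ = {E} — none reach the full schema.
{A, D, E}⁺: ADE→BG adds B, G → {A, B, D, E, G}. Minimal: {D, E}⁺ = {D, E}; {A, E}⁺ = {A, E}; {A, D}⁺ = {A, D} — none reach the full schema.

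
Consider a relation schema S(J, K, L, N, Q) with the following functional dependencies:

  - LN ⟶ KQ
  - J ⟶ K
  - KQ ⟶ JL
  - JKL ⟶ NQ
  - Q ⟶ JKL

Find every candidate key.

{Q}⁺: Q→JKL adds J, K, L; JKL→NQ adds N → {J, K, L, N, Q}.
{J, L}⁺: J→K adds K; JKL→NQ adds N, Q → {J, K, L, N, Q}. Minimal: {L}⁺ = {L}; {J}⁺ = {J, K} — none reach the full schema.
{L, N}⁺: LN→KQ adds K, Q; KQ→JL adds J → {J, K, L, N, Q}. Minimal: {N}⁺ = {N}; {L}⁺ = {L} — none reach the full schema.

(Q), (J, L), (L, N)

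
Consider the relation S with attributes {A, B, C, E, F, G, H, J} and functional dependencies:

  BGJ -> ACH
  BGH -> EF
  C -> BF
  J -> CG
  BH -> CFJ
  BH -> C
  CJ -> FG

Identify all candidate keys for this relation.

(J); (B, H); (C, H)

{J}⁺: J→CG adds C, G; CJ→FG adds F; C→BF adds B; BGJ→ACH adds A, H; BGH→EF adds E → {A, B, C, E, F, G, H, J}.
{B, H}⁺: BH→CFJ adds C, F, J; CJ→FG adds G; BGJ→ACH adds A; BGH→EF adds E → {A, B, C, E, F, G, H, J}. Minimal: {H}⁺ = {H}; {B}⁺ = {B} — none reach the full schema.
{C, H}⁺: C→BF adds B, F; BH→CFJ adds J; CJ→FG adds G; BGJ→ACH adds A; BGH→EF adds E → {A, B, C, E, F, G, H, J}. Minimal: {H}⁺ = {H}; {C}⁺ = {B, C, F} — none reach the full schema.
Any other superkey contains one of these as a subset, so there are no further candidate keys.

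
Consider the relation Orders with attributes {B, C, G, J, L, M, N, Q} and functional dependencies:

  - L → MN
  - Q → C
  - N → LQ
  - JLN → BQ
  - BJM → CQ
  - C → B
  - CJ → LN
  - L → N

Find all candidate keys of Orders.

(C, G, J); (G, J, L); (G, J, N); (G, J, Q); (B, G, J, M)

Attributes G, J never appear on any right-hand side, so every candidate key must contain {G, J}.
{G, J}⁺ = {G, J}, which is not all of the schema, so we must add further attributes.
{C, G, J}⁺: C→B adds B; CJ→LN adds L, N; L→MN adds M; N→LQ adds Q → {B, C, G, J, L, M, N, Q}.
{G, J, L}⁺: L→MN adds M, N; N→LQ adds Q; JLN→BQ adds B; BJM→CQ adds C → {B, C, G, J, L, M, N, Q}.
{G, J, N}⁺: N→LQ adds L, Q; JLN→BQ adds B; L→MN adds M; Q→C adds C → {B, C, G, J, L, M, N, Q}.
{G, J, Q}⁺: Q→C adds C; C→B adds B; CJ→LN adds L, N; L→MN adds M → {B, C, G, J, L, M, N, Q}.
{B, G, J, M}⁺: BJM→CQ adds C, Q; CJ→LN adds L, N → {B, C, G, J, L, M, N, Q}.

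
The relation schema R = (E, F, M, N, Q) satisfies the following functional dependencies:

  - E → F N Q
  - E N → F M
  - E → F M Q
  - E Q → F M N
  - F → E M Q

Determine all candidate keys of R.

E, F

{E}⁺: E→FNQ adds F, N, Q; EN→FM adds M → {E, F, M, N, Q}.
{F}⁺: F→EMQ adds E, M, Q; E→FNQ adds N → {E, F, M, N, Q}.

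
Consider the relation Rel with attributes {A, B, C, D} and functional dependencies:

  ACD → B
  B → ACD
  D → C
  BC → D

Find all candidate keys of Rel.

{B}; {A, D}

{B}⁺: B→ACD adds A, C, D → {A, B, C, D}.
{A, D}⁺: D→C adds C; ACD→B adds B → {A, B, C, D}. Minimal: {D}⁺ = {C, D}; {A}⁺ = {A} — none reach the full schema.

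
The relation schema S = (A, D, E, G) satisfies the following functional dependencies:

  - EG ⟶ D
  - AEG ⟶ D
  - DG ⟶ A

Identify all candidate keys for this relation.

{E, G}

Attributes E, G never appear on any right-hand side, so every candidate key must contain {E, G}.
{E, G}⁺ = {A, D, E, G}, which is all of the schema, so {E, G} is the only candidate key.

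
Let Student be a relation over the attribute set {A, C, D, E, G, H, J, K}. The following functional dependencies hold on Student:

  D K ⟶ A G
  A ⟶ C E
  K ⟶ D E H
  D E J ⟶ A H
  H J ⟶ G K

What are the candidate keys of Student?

HJ, JK, ADJ, DEJ

Attribute J never appears on the right-hand side of any dependency, so J must belong to every candidate key.
{J}⁺ = {J}, which is not all of the schema, so we must add further attributes.
{H, J}⁺: HJ→GK adds G, K; K→DEH adds D, E; DEJ→AH adds A; A→CE adds C → {A, C, D, E, G, H, J, K}.
{J, K}⁺: K→DEH adds D, E, H; DEJ→AH adds A; HJ→GK adds G; A→CE adds C → {A, C, D, E, G, H, J, K}.
{A, D, J}⁺: A→CE adds C, E; DEJ→AH adds H; HJ→GK adds G, K → {A, C, D, E, G, H, J, K}.
{D, E, J}⁺: DEJ→AH adds A, H; HJ→GK adds G, K; A→CE adds C → {A, C, D, E, G, H, J, K}.
Any other superkey contains one of these as a subset, so there are no further candidate keys.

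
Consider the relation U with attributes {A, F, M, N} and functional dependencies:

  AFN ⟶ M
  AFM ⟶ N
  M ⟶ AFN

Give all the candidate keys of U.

(M), (A, F, N)

{M}⁺: M→AFN adds A, F, N → {A, F, M, N}.
{A, F, N}⁺: AFN→M adds M → {A, F, M, N}. Minimal: {F, N}⁺ = {F, N}; {A, N}⁺ = {A, N}; {A, F}⁺ = {A, F} — none reach the full schema.
Any other superkey contains one of these as a subset, so there are no further candidate keys.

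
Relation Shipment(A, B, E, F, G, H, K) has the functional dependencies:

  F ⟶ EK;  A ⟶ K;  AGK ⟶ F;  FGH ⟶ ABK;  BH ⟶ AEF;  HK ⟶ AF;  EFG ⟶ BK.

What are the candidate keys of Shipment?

Attributes G, H never appear on any right-hand side, so every candidate key must contain {G, H}.
{G, H}⁺ = {G, H}, which is not all of the schema, so we must add further attributes.
{A, G, H}⁺: A→K adds K; AGK→F adds F; FGH→ABK adds B; BH→AEF adds E → {A, B, E, F, G, H, K}. Minimal: {G, H}⁺ = {G, H}; {A, H}⁺ = {A, E, F, H, K}; {A, G}⁺ = {A, B, E, F, G, K} — none reach the full schema.
{B, G, H}⁺: BH→AEF adds A, E, F; EFG→BK adds K → {A, B, E, F, G, H, K}. Minimal: {G, H}⁺ = {G, H}; {B, H}⁺ = {A, B, E, F, H, K}; {B, G}⁺ = {B, G} — none reach the full schema.
{F, G, H}⁺: F→EK adds E, K; FGH→ABK adds A, B → {A, B, E, F, G, H, K}. Minimal: {G, H}⁺ = {G, H}; {F, H}⁺ = {A, E, F, H, K}; {F, G}⁺ = {B, E, F, G, K} — none reach the full schema.
{G, H, K}⁺: HK→AF adds A, F; F→EK adds E; FGH→ABK adds B → {A, B, E, F, G, H, K}. Minimal: {H, K}⁺ = {A, E, F, H, K}; {G, K}⁺ = {G, K}; {G, H}⁺ = {G, H} — none reach the full schema.

AGH; BGH; FGH; GHK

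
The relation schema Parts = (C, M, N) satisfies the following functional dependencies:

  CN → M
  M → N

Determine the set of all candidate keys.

{C, M}, {C, N}

Attribute C never appears on the right-hand side of any dependency, so C must belong to every candidate key.
{C}⁺ = {C}, which is not all of the schema, so we must add further attributes.
{C, M}⁺: M→N adds N → {C, M, N}. Minimal: {M}⁺ = {M, N}; {C}⁺ = {C} — none reach the full schema.
{C, N}⁺: CN→M adds M → {C, M, N}. Minimal: {N}⁺ = {N}; {C}⁺ = {C} — none reach the full schema.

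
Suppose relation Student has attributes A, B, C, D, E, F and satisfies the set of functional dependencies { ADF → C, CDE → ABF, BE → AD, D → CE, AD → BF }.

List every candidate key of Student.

{D}⁺: D→CE adds C, E; CDE→ABF adds A, B, F → {A, B, C, D, E, F}.
{B, E}⁺: BE→AD adds A, D; D→CE adds C; AD→BF adds F → {A, B, C, D, E, F}. Minimal: {E}⁺ = {E}; {B}⁺ = {B} — none reach the full schema.

(D), (B, E)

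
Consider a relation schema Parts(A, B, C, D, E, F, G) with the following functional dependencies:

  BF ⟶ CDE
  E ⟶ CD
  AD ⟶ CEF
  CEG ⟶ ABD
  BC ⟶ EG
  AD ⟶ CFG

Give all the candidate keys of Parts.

(A, D); (A, E); (B, C); (B, E); (B, F); (E, G)

{A, D}⁺: AD→CEF adds C, E, F; AD→CFG adds G; CEG→ABD adds B → {A, B, C, D, E, F, G}. Minimal: {D}⁺ = {D}; {A}⁺ = {A} — none reach the full schema.
{A, E}⁺: E→CD adds C, D; AD→CEF adds F; AD→CFG adds G; CEG→ABD adds B → {A, B, C, D, E, F, G}. Minimal: {E}⁺ = {C, D, E}; {A}⁺ = {A} — none reach the full schema.
{B, C}⁺: BC→EG adds E, G; E→CD adds D; CEG→ABD adds A; AD→CFG adds F → {A, B, C, D, E, F, G}. Minimal: {C}⁺ = {C}; {B}⁺ = {B} — none reach the full schema.
{B, E}⁺: E→CD adds C, D; BC→EG adds G; CEG→ABD adds A; AD→CFG adds F → {A, B, C, D, E, F, G}. Minimal: {E}⁺ = {C, D, E}; {B}⁺ = {B} — none reach the full schema.
{B, F}⁺: BF→CDE adds C, D, E; BC→EG adds G; CEG→ABD adds A → {A, B, C, D, E, F, G}. Minimal: {F}⁺ = {F}; {B}⁺ = {B} — none reach the full schema.
{E, G}⁺: E→CD adds C, D; CEG→ABD adds A, B; AD→CFG adds F → {A, B, C, D, E, F, G}. Minimal: {G}⁺ = {G}; {E}⁺ = {C, D, E} — none reach the full schema.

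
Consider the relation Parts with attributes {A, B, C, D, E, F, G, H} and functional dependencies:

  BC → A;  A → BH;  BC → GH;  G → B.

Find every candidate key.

(A, C, D, E, F); (B, C, D, E, F); (C, D, E, F, G)

Attributes C, D, E, F never appear on any right-hand side, so every candidate key must contain {C, D, E, F}.
{C, D, E, F}⁺ = {C, D, E, F}, which is not all of the schema, so we must add further attributes.
{A, C, D, E, F}⁺: A→BH adds B, H; BC→GH adds G → {A, B, C, D, E, F, G, H}. Minimal: {C, D, E, F}⁺ = {C, D, E, F}; {A, D, E, F}⁺ = {A, B, D, E, F, H}; {A, C, E, F}⁺ = {A, B, C, E, F, G, H}; … — none reach the full schema.
{B, C, D, E, F}⁺: BC→A adds A; A→BH adds H; BC→GH adds G → {A, B, C, D, E, F, G, H}. Minimal: {C, D, E, F}⁺ = {C, D, E, F}; {B, D, E, F}⁺ = {B, D, E, F}; {B, C, E, F}⁺ = {A, B, C, E, F, G, H}; … — none reach the full schema.
{C, D, E, F, G}⁺: G→B adds B; BC→A adds A; A→BH adds H → {A, B, C, D, E, F, G, H}. Minimal: {D, E, F, G}⁺ = {B, D, E, F, G}; {C, E, F, G}⁺ = {A, B, C, E, F, G, H}; {C, D, F, G}⁺ = {A, B, C, D, F, G, H}; … — none reach the full schema.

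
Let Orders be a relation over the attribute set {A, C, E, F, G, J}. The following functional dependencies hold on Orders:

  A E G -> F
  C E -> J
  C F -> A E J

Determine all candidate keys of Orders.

(C, F, G), (A, C, E, G)

{C, F, G}⁺: CF→AEJ adds A, E, J → {A, C, E, F, G, J}.
{A, C, E, G}⁺: AEG→F adds F; CE→J adds J → {A, C, E, F, G, J}.
Any other superkey contains one of these as a subset, so there are no further candidate keys.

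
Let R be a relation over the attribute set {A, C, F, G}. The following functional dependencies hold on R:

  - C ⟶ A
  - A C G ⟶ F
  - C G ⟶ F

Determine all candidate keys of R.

Attributes C, G never appear on any right-hand side, so every candidate key must contain {C, G}.
{C, G}⁺ = {A, C, F, G}, which is all of the schema, so {C, G} is the only candidate key.

(C, G)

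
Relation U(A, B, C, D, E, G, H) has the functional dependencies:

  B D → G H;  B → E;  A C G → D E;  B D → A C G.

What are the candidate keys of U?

{B, D}, {A, B, C, G}

{B, D}⁺: BD→GH adds G, H; B→E adds E; BD→ACG adds A, C → {A, B, C, D, E, G, H}. Minimal: {D}⁺ = {D}; {B}⁺ = {B, E} — none reach the full schema.
{A, B, C, G}⁺: B→E adds E; ACG→DE adds D; BD→GH adds H → {A, B, C, D, E, G, H}. Minimal: {B, C, G}⁺ = {B, C, E, G}; {A, C, G}⁺ = {A, C, D, E, G}; {A, B, G}⁺ = {A, B, E, G}; … — none reach the full schema.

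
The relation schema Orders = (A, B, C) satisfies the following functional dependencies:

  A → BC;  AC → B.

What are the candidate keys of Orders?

Attribute A never appears on the right-hand side of any dependency, so A must belong to every candidate key.
{A}⁺ = {A, B, C}, which is all of the schema, so {A} is the only candidate key.

{A}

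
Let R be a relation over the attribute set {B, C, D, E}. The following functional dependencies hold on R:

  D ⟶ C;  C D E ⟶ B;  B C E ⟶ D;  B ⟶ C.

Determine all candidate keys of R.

(B, E); (D, E)

Attribute E never appears on the right-hand side of any dependency, so E must belong to every candidate key.
{E}⁺ = {E}, which is not all of the schema, so we must add further attributes.
{B, E}⁺: B→C adds C; BCE→D adds D → {B, C, D, E}. Minimal: {E}⁺ = {E}; {B}⁺ = {B, C} — none reach the full schema.
{D, E}⁺: D→C adds C; CDE→B adds B → {B, C, D, E}. Minimal: {E}⁺ = {E}; {D}⁺ = {C, D} — none reach the full schema.
Any other superkey contains one of these as a subset, so there are no further candidate keys.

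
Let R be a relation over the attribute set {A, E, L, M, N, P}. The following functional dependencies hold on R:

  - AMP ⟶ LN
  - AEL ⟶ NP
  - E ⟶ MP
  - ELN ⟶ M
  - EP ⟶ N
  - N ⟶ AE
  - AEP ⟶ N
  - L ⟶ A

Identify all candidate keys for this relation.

{E}, {N}, {A, M, P}, {L, M, P}

{E}⁺: E→MP adds M, P; EP→N adds N; N→AE adds A; AMP→LN adds L → {A, E, L, M, N, P}.
{N}⁺: N→AE adds A, E; E→MP adds M, P; AMP→LN adds L → {A, E, L, M, N, P}.
{A, M, P}⁺: AMP→LN adds L, N; N→AE adds E → {A, E, L, M, N, P}. Minimal: {M, P}⁺ = {M, P}; {A, P}⁺ = {A, P}; {A, M}⁺ = {A, M} — none reach the full schema.
{L, M, P}⁺: L→A adds A; AMP→LN adds N; N→AE adds E → {A, E, L, M, N, P}. Minimal: {M, P}⁺ = {M, P}; {L, P}⁺ = {A, L, P}; {L, M}⁺ = {A, L, M} — none reach the full schema.
Any other superkey contains one of these as a subset, so there are no further candidate keys.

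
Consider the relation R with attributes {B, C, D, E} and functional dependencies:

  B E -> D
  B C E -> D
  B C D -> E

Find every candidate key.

(B, C, D); (B, C, E)

Attributes B, C never appear on any right-hand side, so every candidate key must contain {B, C}.
{B, C}⁺ = {B, C}, which is not all of the schema, so we must add further attributes.
{B, C, D}⁺: BCD→E adds E → {B, C, D, E}.
{B, C, E}⁺: BE→D adds D → {B, C, D, E}.
Any other superkey contains one of these as a subset, so there are no further candidate keys.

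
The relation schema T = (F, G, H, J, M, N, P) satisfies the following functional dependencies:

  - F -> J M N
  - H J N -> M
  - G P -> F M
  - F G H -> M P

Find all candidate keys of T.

{F, G, H}; {G, H, P}

Attributes G, H never appear on any right-hand side, so every candidate key must contain {G, H}.
{G, H}⁺ = {G, H}, which is not all of the schema, so we must add further attributes.
{F, G, H}⁺: F→JMN adds J, M, N; FGH→MP adds P → {F, G, H, J, M, N, P}.
{G, H, P}⁺: GP→FM adds F, M; F→JMN adds J, N → {F, G, H, J, M, N, P}.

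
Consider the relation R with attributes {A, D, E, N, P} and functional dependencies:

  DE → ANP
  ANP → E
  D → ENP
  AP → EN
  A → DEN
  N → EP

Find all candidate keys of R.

(A), (D)

{A}⁺: A→DEN adds D, E, N; N→EP adds P → {A, D, E, N, P}.
{D}⁺: D→ENP adds E, N, P; DE→ANP adds A → {A, D, E, N, P}.
Any other superkey contains one of these as a subset, so there are no further candidate keys.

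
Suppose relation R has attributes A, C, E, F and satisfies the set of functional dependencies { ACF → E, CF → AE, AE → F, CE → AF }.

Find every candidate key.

Attribute C never appears on the right-hand side of any dependency, so C must belong to every candidate key.
{C}⁺ = {C}, which is not all of the schema, so we must add further attributes.
{C, E}⁺: CE→AF adds A, F → {A, C, E, F}. Minimal: {E}⁺ = {E}; {C}⁺ = {C} — none reach the full schema.
{C, F}⁺: CF→AE adds A, E → {A, C, E, F}. Minimal: {F}⁺ = {F}; {C}⁺ = {C} — none reach the full schema.

(C, E); (C, F)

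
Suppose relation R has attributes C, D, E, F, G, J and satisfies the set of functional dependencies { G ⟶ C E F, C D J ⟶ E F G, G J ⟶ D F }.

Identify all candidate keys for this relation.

Attribute J never appears on the right-hand side of any dependency, so J must belong to every candidate key.
{J}⁺ = {J}, which is not all of the schema, so we must add further attributes.
{G, J}⁺: G→CEF adds C, E, F; GJ→DF adds D → {C, D, E, F, G, J}.
{C, D, J}⁺: CDJ→EFG adds E, F, G → {C, D, E, F, G, J}.
Any other superkey contains one of these as a subset, so there are no further candidate keys.

GJ, CDJ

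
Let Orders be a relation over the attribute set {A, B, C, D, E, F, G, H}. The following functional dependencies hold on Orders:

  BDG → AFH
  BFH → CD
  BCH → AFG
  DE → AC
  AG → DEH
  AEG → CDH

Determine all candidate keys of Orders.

Attribute B never appears on the right-hand side of any dependency, so B must belong to every candidate key.
{B}⁺ = {B}, which is not all of the schema, so we must add further attributes.
{A, B, G}⁺: AG→DEH adds D, E, H; AEG→CDH adds C; BDG→AFH adds F → {A, B, C, D, E, F, G, H}.
{B, C, H}⁺: BCH→AFG adds A, F, G; AG→DEH adds D, E → {A, B, C, D, E, F, G, H}.
{B, D, G}⁺: BDG→AFH adds A, F, H; BFH→CD adds C; AG→DEH adds E → {A, B, C, D, E, F, G, H}.
{B, F, H}⁺: BFH→CD adds C, D; BCH→AFG adds A, G; AG→DEH adds E → {A, B, C, D, E, F, G, H}.
{B, D, E, H}⁺: DE→AC adds A, C; BCH→AFG adds F, G → {A, B, C, D, E, F, G, H}.
Any other superkey contains one of these as a subset, so there are no further candidate keys.

{A, B, G}, {B, C, H}, {B, D, G}, {B, F, H}, {B, D, E, H}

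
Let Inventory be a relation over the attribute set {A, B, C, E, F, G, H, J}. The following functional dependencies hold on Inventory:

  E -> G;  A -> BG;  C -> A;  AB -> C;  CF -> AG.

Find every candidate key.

{A, E, F, H, J}, {C, E, F, H, J}

Attributes E, F, H, J never appear on any right-hand side, so every candidate key must contain {E, F, H, J}.
{E, F, H, J}⁺ = {E, F, G, H, J}, which is not all of the schema, so we must add further attributes.
{A, E, F, H, J}⁺: E→G adds G; A→BG adds B; AB→C adds C → {A, B, C, E, F, G, H, J}. Minimal: {E, F, H, J}⁺ = {E, F, G, H, J}; {A, F, H, J}⁺ = {A, B, C, F, G, H, J}; {A, E, H, J}⁺ = {A, B, C, E, G, H, J}; … — none reach the full schema.
{C, E, F, H, J}⁺: E→G adds G; C→A adds A; A→BG adds B → {A, B, C, E, F, G, H, J}. Minimal: {E, F, H, J}⁺ = {E, F, G, H, J}; {C, F, H, J}⁺ = {A, B, C, F, G, H, J}; {C, E, H, J}⁺ = {A, B, C, E, G, H, J}; … — none reach the full schema.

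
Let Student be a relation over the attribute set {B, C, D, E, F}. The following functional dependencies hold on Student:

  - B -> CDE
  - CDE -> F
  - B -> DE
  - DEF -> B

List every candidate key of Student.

{B}⁺: B→CDE adds C, D, E; CDE→F adds F → {B, C, D, E, F}.
{C, D, E}⁺: CDE→F adds F; DEF→B adds B → {B, C, D, E, F}. Minimal: {D, E}⁺ = {D, E}; {C, E}⁺ = {C, E}; {C, D}⁺ = {C, D} — none reach the full schema.
{D, E, F}⁺: DEF→B adds B; B→CDE adds C → {B, C, D, E, F}. Minimal: {E, F}⁺ = {E, F}; {D, F}⁺ = {D, F}; {D, E}⁺ = {D, E} — none reach the full schema.
Any other superkey contains one of these as a subset, so there are no further candidate keys.

B, CDE, DEF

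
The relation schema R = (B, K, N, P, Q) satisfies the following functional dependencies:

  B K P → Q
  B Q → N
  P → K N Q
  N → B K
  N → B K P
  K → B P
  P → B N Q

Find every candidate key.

(K), (N), (P), (B, Q)

{K}⁺: K→BP adds B, P; P→BNQ adds N, Q → {B, K, N, P, Q}.
{N}⁺: N→BK adds B, K; N→BKP adds P; P→BNQ adds Q → {B, K, N, P, Q}.
{P}⁺: P→KNQ adds K, N, Q; N→BK adds B → {B, K, N, P, Q}.
{B, Q}⁺: BQ→N adds N; N→BK adds K; N→BKP adds P → {B, K, N, P, Q}. Minimal: {Q}⁺ = {Q}; {B}⁺ = {B} — none reach the full schema.
Any other superkey contains one of these as a subset, so there are no further candidate keys.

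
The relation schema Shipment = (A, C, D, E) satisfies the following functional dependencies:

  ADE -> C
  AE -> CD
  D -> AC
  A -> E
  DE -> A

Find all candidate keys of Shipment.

(A), (D)

{A}⁺: A→E adds E; AE→CD adds C, D → {A, C, D, E}.
{D}⁺: D→AC adds A, C; A→E adds E → {A, C, D, E}.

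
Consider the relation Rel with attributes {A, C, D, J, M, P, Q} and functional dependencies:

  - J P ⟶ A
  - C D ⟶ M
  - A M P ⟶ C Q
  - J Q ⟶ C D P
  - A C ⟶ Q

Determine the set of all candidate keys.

Attribute J never appears on the right-hand side of any dependency, so J must belong to every candidate key.
{J}⁺ = {J}, which is not all of the schema, so we must add further attributes.
{J, Q}⁺: JQ→CDP adds C, D, P; JP→A adds A; CD→M adds M → {A, C, D, J, M, P, Q}. Minimal: {Q}⁺ = {Q}; {J}⁺ = {J} — none reach the full schema.
{A, C, J}⁺: AC→Q adds Q; JQ→CDP adds D, P; CD→M adds M → {A, C, D, J, M, P, Q}. Minimal: {C, J}⁺ = {C, J}; {A, J}⁺ = {A, J}; {A, C}⁺ = {A, C, Q} — none reach the full schema.
{C, J, P}⁺: JP→A adds A; AC→Q adds Q; JQ→CDP adds D; CD→M adds M → {A, C, D, J, M, P, Q}. Minimal: {J, P}⁺ = {A, J, P}; {C, P}⁺ = {C, P}; {C, J}⁺ = {C, J} — none reach the full schema.
{J, M, P}⁺: JP→A adds A; AMP→CQ adds C, Q; JQ→CDP adds D → {A, C, D, J, M, P, Q}. Minimal: {M, P}⁺ = {M, P}; {J, P}⁺ = {A, J, P}; {J, M}⁺ = {J, M} — none reach the full schema.
Any other superkey contains one of these as a subset, so there are no further candidate keys.

JQ; ACJ; CJP; JMP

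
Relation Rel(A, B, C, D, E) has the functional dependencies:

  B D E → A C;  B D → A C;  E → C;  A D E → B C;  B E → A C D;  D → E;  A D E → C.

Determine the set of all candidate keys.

{A, D}⁺: D→E adds E; ADE→C adds C; ADE→BC adds B → {A, B, C, D, E}. Minimal: {D}⁺ = {C, D, E}; {A}⁺ = {A} — none reach the full schema.
{B, D}⁺: BD→AC adds A, C; D→E adds E → {A, B, C, D, E}. Minimal: {D}⁺ = {C, D, E}; {B}⁺ = {B} — none reach the full schema.
{B, E}⁺: E→C adds C; BE→ACD adds A, D → {A, B, C, D, E}. Minimal: {E}⁺ = {C, E}; {B}⁺ = {B} — none reach the full schema.
Any other superkey contains one of these as a subset, so there are no further candidate keys.

{A, D}, {B, D}, {B, E}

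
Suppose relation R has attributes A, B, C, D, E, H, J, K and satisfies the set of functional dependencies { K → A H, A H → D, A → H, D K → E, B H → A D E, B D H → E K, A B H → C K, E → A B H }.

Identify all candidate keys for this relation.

Attribute J never appears on the right-hand side of any dependency, so J must belong to every candidate key.
{J}⁺ = {J}, which is not all of the schema, so we must add further attributes.
{E, J}⁺: E→ABH adds A, B, H; AH→D adds D; BDH→EK adds K; ABH→CK adds C → {A, B, C, D, E, H, J, K}. Minimal: {J}⁺ = {J}; {E}⁺ = {A, B, C, D, E, H, K} — none reach the full schema.
{J, K}⁺: K→AH adds A, H; AH→D adds D; DK→E adds E; E→ABH adds B; ABH→CK adds C → {A, B, C, D, E, H, J, K}. Minimal: {K}⁺ = {A, B, C, D, E, H, K}; {J}⁺ = {J} — none reach the full schema.
{A, B, J}⁺: A→H adds H; BH→ADE adds D, E; BDH→EK adds K; ABH→CK adds C → {A, B, C, D, E, H, J, K}. Minimal: {B, J}⁺ = {B, J}; {A, J}⁺ = {A, D, H, J}; {A, B}⁺ = {A, B, C, D, E, H, K} — none reach the full schema.
{B, H, J}⁺: BH→ADE adds A, D, E; BDH→EK adds K; ABH→CK adds C → {A, B, C, D, E, H, J, K}. Minimal: {H, J}⁺ = {H, J}; {B, J}⁺ = {B, J}; {B, H}⁺ = {A, B, C, D, E, H, K} — none reach the full schema.

{E, J}; {J, K}; {A, B, J}; {B, H, J}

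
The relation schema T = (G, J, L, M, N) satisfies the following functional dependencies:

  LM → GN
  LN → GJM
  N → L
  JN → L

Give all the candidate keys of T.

{N}, {L, M}

{N}⁺: N→L adds L; LN→GJM adds G, J, M → {G, J, L, M, N}.
{L, M}⁺: LM→GN adds G, N; LN→GJM adds J → {G, J, L, M, N}. Minimal: {M}⁺ = {M}; {L}⁺ = {L} — none reach the full schema.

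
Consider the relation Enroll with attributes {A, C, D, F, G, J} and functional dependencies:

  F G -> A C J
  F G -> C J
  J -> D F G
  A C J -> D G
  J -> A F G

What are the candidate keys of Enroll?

{J}; {F, G}

{J}⁺: J→DFG adds D, F, G; J→AFG adds A; FG→ACJ adds C → {A, C, D, F, G, J}.
{F, G}⁺: FG→ACJ adds A, C, J; J→DFG adds D → {A, C, D, F, G, J}. Minimal: {G}⁺ = {G}; {F}⁺ = {F} — none reach the full schema.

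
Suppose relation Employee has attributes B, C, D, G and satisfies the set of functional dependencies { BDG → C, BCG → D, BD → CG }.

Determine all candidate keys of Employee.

(B, D); (B, C, G)

{B, D}⁺: BD→CG adds C, G → {B, C, D, G}.
{B, C, G}⁺: BCG→D adds D → {B, C, D, G}.
Any other superkey contains one of these as a subset, so there are no further candidate keys.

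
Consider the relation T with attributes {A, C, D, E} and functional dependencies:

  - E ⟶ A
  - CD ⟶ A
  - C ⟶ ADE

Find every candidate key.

Attribute C never appears on the right-hand side of any dependency, so C must belong to every candidate key.
{C}⁺ = {A, C, D, E}, which is all of the schema, so {C} is the only candidate key.

{C}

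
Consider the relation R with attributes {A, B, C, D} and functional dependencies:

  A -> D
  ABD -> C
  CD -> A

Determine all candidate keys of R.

{A, B}; {B, C, D}

Attribute B never appears on the right-hand side of any dependency, so B must belong to every candidate key.
{B}⁺ = {B}, which is not all of the schema, so we must add further attributes.
{A, B}⁺: A→D adds D; ABD→C adds C → {A, B, C, D}.
{B, C, D}⁺: CD→A adds A → {A, B, C, D}.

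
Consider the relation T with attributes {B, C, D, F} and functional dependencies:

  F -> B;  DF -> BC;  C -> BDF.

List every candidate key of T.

{C}, {D, F}

{C}⁺: C→BDF adds B, D, F → {B, C, D, F}.
{D, F}⁺: F→B adds B; DF→BC adds C → {B, C, D, F}. Minimal: {F}⁺ = {B, F}; {D}⁺ = {D} — none reach the full schema.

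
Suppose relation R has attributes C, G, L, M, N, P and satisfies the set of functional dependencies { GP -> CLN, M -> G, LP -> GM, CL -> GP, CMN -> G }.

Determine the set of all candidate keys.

{C, L}⁺: CL→GP adds G, P; GP→CLN adds N; LP→GM adds M → {C, G, L, M, N, P}. Minimal: {L}⁺ = {L}; {C}⁺ = {C} — none reach the full schema.
{G, P}⁺: GP→CLN adds C, L, N; LP→GM adds M → {C, G, L, M, N, P}. Minimal: {P}⁺ = {P}; {G}⁺ = {G} — none reach the full schema.
{L, P}⁺: LP→GM adds G, M; GP→CLN adds C, N → {C, G, L, M, N, P}. Minimal: {P}⁺ = {P}; {L}⁺ = {L} — none reach the full schema.
{M, P}⁺: M→G adds G; GP→CLN adds C, L, N → {C, G, L, M, N, P}. Minimal: {P}⁺ = {P}; {M}⁺ = {G, M} — none reach the full schema.
Any other superkey contains one of these as a subset, so there are no further candidate keys.

{C, L}; {G, P}; {L, P}; {M, P}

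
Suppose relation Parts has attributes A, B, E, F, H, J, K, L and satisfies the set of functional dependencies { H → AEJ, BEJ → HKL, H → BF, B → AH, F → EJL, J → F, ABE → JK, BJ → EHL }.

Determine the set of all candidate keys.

{B}⁺: B→AH adds A, H; H→AEJ adds E, J; BEJ→HKL adds K, L; H→BF adds F → {A, B, E, F, H, J, K, L}.
{H}⁺: H→AEJ adds A, E, J; H→BF adds B, F; F→EJL adds L; ABE→JK adds K → {A, B, E, F, H, J, K, L}.

{B}, {H}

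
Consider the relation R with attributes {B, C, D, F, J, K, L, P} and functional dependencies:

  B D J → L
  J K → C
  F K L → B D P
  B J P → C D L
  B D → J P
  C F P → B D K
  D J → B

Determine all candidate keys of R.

{B, D, F}, {C, F, P}, {D, F, J}, {F, K, L}, {B, F, J, P}, {F, J, K, P}

{B, D, F}⁺: BD→JP adds J, P; BDJ→L adds L; BJP→CDL adds C; CFP→BDK adds K → {B, C, D, F, J, K, L, P}. Minimal: {D, F}⁺ = {D, F}; {B, F}⁺ = {B, F}; {B, D}⁺ = {B, C, D, J, L, P} — none reach the full schema.
{C, F, P}⁺: CFP→BDK adds B, D, K; BD→JP adds J; BDJ→L adds L → {B, C, D, F, J, K, L, P}. Minimal: {F, P}⁺ = {F, P}; {C, P}⁺ = {C, P}; {C, F}⁺ = {C, F} — none reach the full schema.
{D, F, J}⁺: DJ→B adds B; BDJ→L adds L; BD→JP adds P; BJP→CDL adds C; CFP→BDK adds K → {B, C, D, F, J, K, L, P}. Minimal: {F, J}⁺ = {F, J}; {D, J}⁺ = {B, C, D, J, L, P}; {D, F}⁺ = {D, F} — none reach the full schema.
{F, K, L}⁺: FKL→BDP adds B, D, P; BD→JP adds J; JK→C adds C → {B, C, D, F, J, K, L, P}. Minimal: {K, L}⁺ = {K, L}; {F, L}⁺ = {F, L}; {F, K}⁺ = {F, K} — none reach the full schema.
{B, F, J, P}⁺: BJP→CDL adds C, D, L; CFP→BDK adds K → {B, C, D, F, J, K, L, P}. Minimal: {F, J, P}⁺ = {F, J, P}; {B, J, P}⁺ = {B, C, D, J, L, P}; {B, F, P}⁺ = {B, F, P}; … — none reach the full schema.
{F, J, K, P}⁺: JK→C adds C; CFP→BDK adds B, D; BDJ→L adds L → {B, C, D, F, J, K, L, P}. Minimal: {J, K, P}⁺ = {C, J, K, P}; {F, K, P}⁺ = {F, K, P}; {F, J, P}⁺ = {F, J, P}; … — none reach the full schema.
Any other superkey contains one of these as a subset, so there are no further candidate keys.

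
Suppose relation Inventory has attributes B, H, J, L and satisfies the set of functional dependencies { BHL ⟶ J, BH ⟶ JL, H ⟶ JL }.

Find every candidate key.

Attributes B, H never appear on any right-hand side, so every candidate key must contain {B, H}.
{B, H}⁺ = {B, H, J, L}, which is all of the schema, so {B, H} is the only candidate key.

BH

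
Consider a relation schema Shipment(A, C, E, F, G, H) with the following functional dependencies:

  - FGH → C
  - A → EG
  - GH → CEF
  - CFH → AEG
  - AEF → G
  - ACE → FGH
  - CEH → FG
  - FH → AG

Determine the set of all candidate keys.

{A, C}, {A, H}, {F, H}, {G, H}, {C, E, H}

{A, C}⁺: A→EG adds E, G; ACE→FGH adds F, H → {A, C, E, F, G, H}.
{A, H}⁺: A→EG adds E, G; GH→CEF adds C, F → {A, C, E, F, G, H}.
{F, H}⁺: FH→AG adds A, G; FGH→C adds C; A→EG adds E → {A, C, E, F, G, H}.
{G, H}⁺: GH→CEF adds C, E, F; CFH→AEG adds A → {A, C, E, F, G, H}.
{C, E, H}⁺: CEH→FG adds F, G; FH→AG adds A → {A, C, E, F, G, H}.
Any other superkey contains one of these as a subset, so there are no further candidate keys.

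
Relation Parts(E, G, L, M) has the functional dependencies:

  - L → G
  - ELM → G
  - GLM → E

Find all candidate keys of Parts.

Attributes L, M never appear on any right-hand side, so every candidate key must contain {L, M}.
{L, M}⁺ = {E, G, L, M}, which is all of the schema, so {L, M} is the only candidate key.

(L, M)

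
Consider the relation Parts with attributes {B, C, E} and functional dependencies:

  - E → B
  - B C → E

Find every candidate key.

BC, CE

{B, C}⁺: BC→E adds E → {B, C, E}. Minimal: {C}⁺ = {C}; {B}⁺ = {B} — none reach the full schema.
{C, E}⁺: E→B adds B → {B, C, E}. Minimal: {E}⁺ = {B, E}; {C}⁺ = {C} — none reach the full schema.
Any other superkey contains one of these as a subset, so there are no further candidate keys.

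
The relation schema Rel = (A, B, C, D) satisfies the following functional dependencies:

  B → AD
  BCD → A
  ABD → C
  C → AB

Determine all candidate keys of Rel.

{B}⁺: B→AD adds A, D; ABD→C adds C → {A, B, C, D}.
{C}⁺: C→AB adds A, B; B→AD adds D → {A, B, C, D}.

{B}, {C}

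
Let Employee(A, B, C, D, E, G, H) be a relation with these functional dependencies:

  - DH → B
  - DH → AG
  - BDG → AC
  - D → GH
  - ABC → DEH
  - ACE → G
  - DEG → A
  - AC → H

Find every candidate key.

{D}; {A, B, C}

{D}⁺: D→GH adds G, H; DH→B adds B; DH→AG adds A; BDG→AC adds C; ABC→DEH adds E → {A, B, C, D, E, G, H}.
{A, B, C}⁺: ABC→DEH adds D, E, H; ACE→G adds G → {A, B, C, D, E, G, H}. Minimal: {B, C}⁺ = {B, C}; {A, C}⁺ = {A, C, H}; {A, B}⁺ = {A, B} — none reach the full schema.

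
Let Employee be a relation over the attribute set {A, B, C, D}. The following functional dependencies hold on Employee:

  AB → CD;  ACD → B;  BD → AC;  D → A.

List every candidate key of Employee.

{A, B}⁺: AB→CD adds C, D → {A, B, C, D}. Minimal: {B}⁺ = {B}; {A}⁺ = {A} — none reach the full schema.
{B, D}⁺: BD→AC adds A, C → {A, B, C, D}. Minimal: {D}⁺ = {A, D}; {B}⁺ = {B} — none reach the full schema.
{C, D}⁺: D→A adds A; ACD→B adds B → {A, B, C, D}. Minimal: {D}⁺ = {A, D}; {C}⁺ = {C} — none reach the full schema.

AB, BD, CD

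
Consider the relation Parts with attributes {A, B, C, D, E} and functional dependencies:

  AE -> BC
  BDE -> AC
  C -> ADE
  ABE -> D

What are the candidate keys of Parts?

(C), (A, E), (B, D, E)

{C}⁺: C→ADE adds A, D, E; AE→BC adds B → {A, B, C, D, E}.
{A, E}⁺: AE→BC adds B, C; C→ADE adds D → {A, B, C, D, E}.
{B, D, E}⁺: BDE→AC adds A, C → {A, B, C, D, E}.
Any other superkey contains one of these as a subset, so there are no further candidate keys.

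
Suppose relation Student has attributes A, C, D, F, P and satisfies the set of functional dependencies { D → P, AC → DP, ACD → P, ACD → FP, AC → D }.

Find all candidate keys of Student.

{A, C}⁺: AC→DP adds D, P; ACD→FP adds F → {A, C, D, F, P}. Minimal: {C}⁺ = {C}; {A}⁺ = {A} — none reach the full schema.
No other minimal superkey exists.

{A, C}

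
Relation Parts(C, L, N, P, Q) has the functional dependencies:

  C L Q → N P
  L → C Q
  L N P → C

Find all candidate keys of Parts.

Attribute L never appears on the right-hand side of any dependency, so L must belong to every candidate key.
{L}⁺ = {C, L, N, P, Q}, which is all of the schema, so {L} is the only candidate key.

L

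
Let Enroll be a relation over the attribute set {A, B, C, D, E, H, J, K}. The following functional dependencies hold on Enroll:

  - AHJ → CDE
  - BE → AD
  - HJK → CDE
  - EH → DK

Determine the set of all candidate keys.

{A, B, H, J}, {B, E, H, J}, {B, H, J, K}

{A, B, H, J}⁺: AHJ→CDE adds C, D, E; EH→DK adds K → {A, B, C, D, E, H, J, K}.
{B, E, H, J}⁺: BE→AD adds A, D; EH→DK adds K; AHJ→CDE adds C → {A, B, C, D, E, H, J, K}.
{B, H, J, K}⁺: HJK→CDE adds C, D, E; BE→AD adds A → {A, B, C, D, E, H, J, K}.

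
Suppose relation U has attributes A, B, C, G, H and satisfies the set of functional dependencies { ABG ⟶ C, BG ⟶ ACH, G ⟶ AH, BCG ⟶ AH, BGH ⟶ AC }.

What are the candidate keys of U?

BG

Attributes B, G never appear on any right-hand side, so every candidate key must contain {B, G}.
{B, G}⁺ = {A, B, C, G, H}, which is all of the schema, so {B, G} is the only candidate key.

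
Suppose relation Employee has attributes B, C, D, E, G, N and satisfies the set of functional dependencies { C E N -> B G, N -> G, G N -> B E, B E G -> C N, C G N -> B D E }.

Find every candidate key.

{N}⁺: N→G adds G; GN→BE adds B, E; BEG→CN adds C; CGN→BDE adds D → {B, C, D, E, G, N}.
{B, E, G}⁺: BEG→CN adds C, N; CGN→BDE adds D → {B, C, D, E, G, N}. Minimal: {E, G}⁺ = {E, G}; {B, G}⁺ = {B, G}; {B, E}⁺ = {B, E} — none reach the full schema.

{N}; {B, E, G}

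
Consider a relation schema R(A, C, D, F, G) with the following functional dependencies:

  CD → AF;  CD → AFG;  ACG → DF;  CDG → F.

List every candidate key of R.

Attribute C never appears on the right-hand side of any dependency, so C must belong to every candidate key.
{C}⁺ = {C}, which is not all of the schema, so we must add further attributes.
{C, D}⁺: CD→AF adds A, F; CD→AFG adds G → {A, C, D, F, G}. Minimal: {D}⁺ = {D}; {C}⁺ = {C} — none reach the full schema.
{A, C, G}⁺: ACG→DF adds D, F → {A, C, D, F, G}. Minimal: {C, G}⁺ = {C, G}; {A, G}⁺ = {A, G}; {A, C}⁺ = {A, C} — none reach the full schema.
Any other superkey contains one of these as a subset, so there are no further candidate keys.

{C, D}, {A, C, G}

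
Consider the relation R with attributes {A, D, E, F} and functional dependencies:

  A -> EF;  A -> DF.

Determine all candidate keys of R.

Attribute A never appears on the right-hand side of any dependency, so A must belong to every candidate key.
{A}⁺ = {A, D, E, F}, which is all of the schema, so {A} is the only candidate key.

{A}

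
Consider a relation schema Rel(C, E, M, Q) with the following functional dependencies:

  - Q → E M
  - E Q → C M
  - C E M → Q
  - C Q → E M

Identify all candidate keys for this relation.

{Q}⁺: Q→EM adds E, M; EQ→CM adds C → {C, E, M, Q}.
{C, E, M}⁺: CEM→Q adds Q → {C, E, M, Q}. Minimal: {E, M}⁺ = {E, M}; {C, M}⁺ = {C, M}; {C, E}⁺ = {C, E} — none reach the full schema.

{Q}; {C, E, M}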